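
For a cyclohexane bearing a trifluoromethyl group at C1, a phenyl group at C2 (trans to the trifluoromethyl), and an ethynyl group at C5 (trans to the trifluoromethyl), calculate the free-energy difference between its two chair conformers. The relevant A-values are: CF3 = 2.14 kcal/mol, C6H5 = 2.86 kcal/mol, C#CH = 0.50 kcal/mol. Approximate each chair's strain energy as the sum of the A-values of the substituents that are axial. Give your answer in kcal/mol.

4.50 kcal/mol

Chair I (trifluoromethyl axial, phenyl axial, ethynyl equatorial): E = 5.00 kcal/mol.
Chair II (trifluoromethyl equatorial, phenyl equatorial, ethynyl axial): E = 0.50 kcal/mol.
ΔE = 5.00 − 0.50 = 4.50 kcal/mol; chair II is more stable.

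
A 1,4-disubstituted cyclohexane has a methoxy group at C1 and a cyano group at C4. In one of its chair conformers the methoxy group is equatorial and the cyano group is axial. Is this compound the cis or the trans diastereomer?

cis

C1 and C4 have opposite parity, so their axial bonds point in opposite directions.
With opposite-parity carbons, two substituents on the same face are one axial and one equatorial; opposite faces give both axial or both equatorial.
Here the groups are equatorial/axial → same face → cis.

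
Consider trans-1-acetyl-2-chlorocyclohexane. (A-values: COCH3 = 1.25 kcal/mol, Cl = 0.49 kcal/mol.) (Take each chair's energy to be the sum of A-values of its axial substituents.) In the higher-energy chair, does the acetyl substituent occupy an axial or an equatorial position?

C1 and C2 have opposite parity, so for the trans isomer the two substituents are e,e in one chair and a,a in the other.
Chair I (acetyl axial, chloro axial): E = 1.74 kcal/mol.
Chair II (acetyl equatorial, chloro equatorial): E = 0.00 kcal/mol.
Chair I is the less stable (higher-energy) conformer, and in that chair the acetyl group is axial.

axial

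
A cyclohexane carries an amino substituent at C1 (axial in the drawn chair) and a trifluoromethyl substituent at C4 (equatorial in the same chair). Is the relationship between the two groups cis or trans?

cis

C1 and C4 have opposite parity, so their axial bonds point in opposite directions.
With opposite-parity carbons, two substituents on the same face are one axial and one equatorial; opposite faces give both axial or both equatorial.
Here the groups are axial/equatorial → same face → cis.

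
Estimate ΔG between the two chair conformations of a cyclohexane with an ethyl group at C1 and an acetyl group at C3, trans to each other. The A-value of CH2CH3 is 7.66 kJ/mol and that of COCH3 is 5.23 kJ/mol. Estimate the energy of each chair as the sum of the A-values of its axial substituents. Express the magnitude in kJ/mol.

2.43 kJ/mol

C1 and C3 have the same parity, so for the trans isomer the two substituents are one axial and one equatorial in each chair.
Chair I (ethyl axial, acetyl equatorial): E = 7.66 kJ/mol.
Chair II (ethyl equatorial, acetyl axial): E = 5.23 kJ/mol.
ΔE = 7.66 − 5.23 = 2.43 kJ/mol; chair II is more stable.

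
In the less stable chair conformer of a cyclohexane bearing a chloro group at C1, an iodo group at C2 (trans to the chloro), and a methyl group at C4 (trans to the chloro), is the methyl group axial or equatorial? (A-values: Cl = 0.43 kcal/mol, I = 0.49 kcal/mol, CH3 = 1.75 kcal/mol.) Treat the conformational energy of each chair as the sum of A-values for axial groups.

Chair I (chloro axial, iodo axial, methyl axial): E = 2.67 kcal/mol.
Chair II (chloro equatorial, iodo equatorial, methyl equatorial): E = 0.00 kcal/mol.
Chair I is the less stable (higher-energy) conformer, and in that chair the methyl group is axial.

axial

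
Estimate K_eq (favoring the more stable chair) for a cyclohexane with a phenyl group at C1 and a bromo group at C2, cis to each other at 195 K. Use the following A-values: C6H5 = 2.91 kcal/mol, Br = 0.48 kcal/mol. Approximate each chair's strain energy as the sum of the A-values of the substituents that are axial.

C1 and C2 have opposite parity, so for the cis isomer the two substituents are one axial and one equatorial in each chair.
Chair I (phenyl axial, bromo equatorial): E = 2.91 kcal/mol; chair II (phenyl equatorial, bromo axial): E = 0.48 kcal/mol.
ΔG = 2.43 kcal/mol between the two chairs.
K = exp(ΔG/RT) with R = 1.987×10⁻³ kcal mol⁻¹ K⁻¹ and T = 195 K gives K ≈ 529.

K ≈ 529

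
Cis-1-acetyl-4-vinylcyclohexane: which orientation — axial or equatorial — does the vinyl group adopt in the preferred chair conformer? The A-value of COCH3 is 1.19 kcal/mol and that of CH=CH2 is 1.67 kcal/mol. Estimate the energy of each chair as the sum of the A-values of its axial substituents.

C1 and C4 have opposite parity, so for the cis isomer the two substituents are one axial and one equatorial in each chair.
Chair I (acetyl axial, vinyl equatorial): E = 1.19 kcal/mol.
Chair II (acetyl equatorial, vinyl axial): E = 1.67 kcal/mol.
Chair I is the more stable (lower-energy) conformer, and in that chair the vinyl group is equatorial.

equatorial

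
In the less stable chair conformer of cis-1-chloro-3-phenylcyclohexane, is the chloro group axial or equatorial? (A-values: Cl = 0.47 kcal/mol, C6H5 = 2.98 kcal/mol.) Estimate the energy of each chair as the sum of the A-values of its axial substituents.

C1 and C3 have the same parity, so for the cis isomer the two substituents are e,e in one chair and a,a in the other.
Chair I (chloro axial, phenyl axial): E = 3.45 kcal/mol.
Chair II (chloro equatorial, phenyl equatorial): E = 0.00 kcal/mol.
Chair I is the less stable (higher-energy) conformer, and in that chair the chloro group is axial.

axial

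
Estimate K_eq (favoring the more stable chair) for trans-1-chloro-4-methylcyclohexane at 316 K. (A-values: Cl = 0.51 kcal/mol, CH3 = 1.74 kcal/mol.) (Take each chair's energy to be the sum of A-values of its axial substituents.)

K ≈ 36.0

C1 and C4 have opposite parity, so for the trans isomer the two substituents are e,e in one chair and a,a in the other.
Chair I (chloro axial, methyl axial): E = 2.25 kcal/mol; chair II (chloro equatorial, methyl equatorial): E = 0.00 kcal/mol.
ΔG = 2.25 kcal/mol between the two chairs.
K = exp(ΔG/RT) with R = 1.987×10⁻³ kcal mol⁻¹ K⁻¹ and T = 316 K gives K ≈ 36.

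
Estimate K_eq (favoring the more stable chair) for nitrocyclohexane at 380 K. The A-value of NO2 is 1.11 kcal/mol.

K ≈ 4.35

One chair has the nitro group axial (E = 1.11 kcal/mol) and the other has it equatorial (E = 0).
ΔG = 1.11 kcal/mol between the two chairs.
K = exp(ΔG/RT) with R = 1.987×10⁻³ kcal mol⁻¹ K⁻¹ and T = 380 K gives K ≈ 4.35.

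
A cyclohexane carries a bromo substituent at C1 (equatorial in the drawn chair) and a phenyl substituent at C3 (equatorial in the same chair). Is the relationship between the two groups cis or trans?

C1 and C3 have the same parity, so their axial bonds point in the same direction.
With same-parity carbons, two substituents on the same face are both axial or both equatorial; opposite faces give one of each.
Here the groups are equatorial/equatorial → same face → cis.

cis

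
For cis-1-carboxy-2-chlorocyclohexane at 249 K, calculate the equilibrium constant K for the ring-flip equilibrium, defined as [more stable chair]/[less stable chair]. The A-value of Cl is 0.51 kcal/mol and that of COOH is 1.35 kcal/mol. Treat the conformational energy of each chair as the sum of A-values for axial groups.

K ≈ 5.46

C1 and C2 have opposite parity, so for the cis isomer the two substituents are one axial and one equatorial in each chair.
Chair I (chloro axial, carboxyl equatorial): E = 0.51 kcal/mol; chair II (chloro equatorial, carboxyl axial): E = 1.35 kcal/mol.
ΔG = 0.84 kcal/mol between the two chairs.
K = exp(ΔG/RT) with R = 1.987×10⁻³ kcal mol⁻¹ K⁻¹ and T = 249 K gives K ≈ 5.46.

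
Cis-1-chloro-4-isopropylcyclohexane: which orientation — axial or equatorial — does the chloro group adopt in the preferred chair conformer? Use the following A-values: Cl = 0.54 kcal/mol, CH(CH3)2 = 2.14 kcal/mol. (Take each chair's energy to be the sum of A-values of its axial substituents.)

axial

C1 and C4 have opposite parity, so for the cis isomer the two substituents are one axial and one equatorial in each chair.
Chair I (chloro axial, isopropyl equatorial): E = 0.54 kcal/mol.
Chair II (chloro equatorial, isopropyl axial): E = 2.14 kcal/mol.
Chair I is the more stable (lower-energy) conformer, and in that chair the chloro group is axial.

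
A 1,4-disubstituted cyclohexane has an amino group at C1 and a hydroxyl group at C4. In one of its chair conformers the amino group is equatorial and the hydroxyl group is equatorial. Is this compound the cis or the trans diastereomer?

trans

C1 and C4 have opposite parity, so their axial bonds point in opposite directions.
With opposite-parity carbons, two substituents on the same face are one axial and one equatorial; opposite faces give both axial or both equatorial.
Here the groups are equatorial/equatorial → opposite face → trans.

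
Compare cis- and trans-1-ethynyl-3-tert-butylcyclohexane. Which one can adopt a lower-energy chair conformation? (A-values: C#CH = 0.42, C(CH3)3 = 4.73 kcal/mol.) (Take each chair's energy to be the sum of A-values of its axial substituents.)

At 1,3 positions (parity same): cis → (e,e or a,a); trans → (a,e or e,a).
Best chair for cis: E = 0.00 kcal/mol; best chair for trans: E = 0.42 kcal/mol.
The cis isomer is lower by 0.42 kcal/mol.

cis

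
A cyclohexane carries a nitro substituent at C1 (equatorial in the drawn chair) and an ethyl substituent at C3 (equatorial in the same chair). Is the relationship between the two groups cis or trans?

C1 and C3 have the same parity, so their axial bonds point in the same direction.
With same-parity carbons, two substituents on the same face are both axial or both equatorial; opposite faces give one of each.
Here the groups are equatorial/equatorial → same face → cis.

cis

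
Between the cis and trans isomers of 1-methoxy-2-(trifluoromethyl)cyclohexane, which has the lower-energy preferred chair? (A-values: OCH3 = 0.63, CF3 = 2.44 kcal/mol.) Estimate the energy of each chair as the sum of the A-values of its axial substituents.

At 1,2 positions (parity opposite): cis → (a,e or e,a); trans → (e,e or a,a).
Best chair for cis: E = 0.63 kcal/mol; best chair for trans: E = 0.00 kcal/mol.
The trans isomer is lower by 0.63 kcal/mol.

trans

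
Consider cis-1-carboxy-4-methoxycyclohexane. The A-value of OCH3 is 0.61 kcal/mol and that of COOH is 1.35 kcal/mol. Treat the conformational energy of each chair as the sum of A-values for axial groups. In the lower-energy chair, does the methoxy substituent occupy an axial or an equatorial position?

axial

C1 and C4 have opposite parity, so for the cis isomer the two substituents are one axial and one equatorial in each chair.
Chair I (methoxy axial, carboxyl equatorial): E = 0.61 kcal/mol.
Chair II (methoxy equatorial, carboxyl axial): E = 1.35 kcal/mol.
Chair I is the more stable (lower-energy) conformer, and in that chair the methoxy group is axial.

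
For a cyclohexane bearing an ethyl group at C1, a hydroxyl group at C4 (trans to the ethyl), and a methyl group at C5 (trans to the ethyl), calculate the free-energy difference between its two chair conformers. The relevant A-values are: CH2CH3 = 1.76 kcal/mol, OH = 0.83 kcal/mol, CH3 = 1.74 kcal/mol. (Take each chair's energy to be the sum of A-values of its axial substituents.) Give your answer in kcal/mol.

Chair I (ethyl axial, hydroxyl axial, methyl equatorial): E = 2.59 kcal/mol.
Chair II (ethyl equatorial, hydroxyl equatorial, methyl axial): E = 1.74 kcal/mol.
ΔE = 2.59 − 1.74 = 0.85 kcal/mol; chair II is more stable.

0.85 kcal/mol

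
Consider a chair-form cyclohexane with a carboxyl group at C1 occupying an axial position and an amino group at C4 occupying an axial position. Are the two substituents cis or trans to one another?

trans

C1 and C4 have opposite parity, so their axial bonds point in opposite directions.
With opposite-parity carbons, two substituents on the same face are one axial and one equatorial; opposite faces give both axial or both equatorial.
Here the groups are axial/axial → opposite face → trans.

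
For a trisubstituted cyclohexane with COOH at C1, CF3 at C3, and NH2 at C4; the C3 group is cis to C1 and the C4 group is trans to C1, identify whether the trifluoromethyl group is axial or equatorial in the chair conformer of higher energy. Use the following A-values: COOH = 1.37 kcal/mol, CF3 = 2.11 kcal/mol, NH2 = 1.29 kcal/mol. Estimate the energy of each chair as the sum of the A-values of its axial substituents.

axial

Chair I (carboxyl axial, trifluoromethyl axial, amino axial): E = 4.77 kcal/mol.
Chair II (carboxyl equatorial, trifluoromethyl equatorial, amino equatorial): E = 0.00 kcal/mol.
Chair I is the less stable (higher-energy) conformer, and in that chair the trifluoromethyl group is axial.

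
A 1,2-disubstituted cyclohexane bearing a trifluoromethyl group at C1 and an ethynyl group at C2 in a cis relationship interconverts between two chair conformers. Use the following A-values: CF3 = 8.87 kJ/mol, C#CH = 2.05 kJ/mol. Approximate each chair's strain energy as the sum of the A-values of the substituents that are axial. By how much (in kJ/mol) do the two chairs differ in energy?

C1 and C2 have opposite parity, so for the cis isomer the two substituents are one axial and one equatorial in each chair.
Chair I (trifluoromethyl axial, ethynyl equatorial): E = 8.87 kJ/mol.
Chair II (trifluoromethyl equatorial, ethynyl axial): E = 2.05 kJ/mol.
ΔE = 8.87 − 2.05 = 6.82 kJ/mol; chair II is more stable.

6.82 kJ/mol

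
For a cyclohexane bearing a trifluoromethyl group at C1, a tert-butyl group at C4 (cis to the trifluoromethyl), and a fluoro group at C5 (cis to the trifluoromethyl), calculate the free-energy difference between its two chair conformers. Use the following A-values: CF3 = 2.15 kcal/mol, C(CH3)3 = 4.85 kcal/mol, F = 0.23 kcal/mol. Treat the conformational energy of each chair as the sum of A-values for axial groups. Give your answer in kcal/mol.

Chair I (trifluoromethyl axial, tert-butyl equatorial, fluoro axial): E = 2.38 kcal/mol.
Chair II (trifluoromethyl equatorial, tert-butyl axial, fluoro equatorial): E = 4.85 kcal/mol.
ΔE = 4.85 − 2.38 = 2.47 kcal/mol; chair I is more stable.

2.47 kcal/mol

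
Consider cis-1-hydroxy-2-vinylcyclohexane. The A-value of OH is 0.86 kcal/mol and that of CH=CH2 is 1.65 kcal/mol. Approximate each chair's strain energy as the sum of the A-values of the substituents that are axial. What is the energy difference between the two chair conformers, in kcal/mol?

C1 and C2 have opposite parity, so for the cis isomer the two substituents are one axial and one equatorial in each chair.
Chair I (hydroxyl axial, vinyl equatorial): E = 0.86 kcal/mol.
Chair II (hydroxyl equatorial, vinyl axial): E = 1.65 kcal/mol.
ΔE = 1.65 − 0.86 = 0.79 kcal/mol; chair I is more stable.

0.79 kcal/mol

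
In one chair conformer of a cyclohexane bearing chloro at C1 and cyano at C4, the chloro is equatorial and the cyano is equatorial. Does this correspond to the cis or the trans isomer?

trans

C1 and C4 have opposite parity, so their axial bonds point in opposite directions.
With opposite-parity carbons, two substituents on the same face are one axial and one equatorial; opposite faces give both axial or both equatorial.
Here the groups are equatorial/equatorial → opposite face → trans.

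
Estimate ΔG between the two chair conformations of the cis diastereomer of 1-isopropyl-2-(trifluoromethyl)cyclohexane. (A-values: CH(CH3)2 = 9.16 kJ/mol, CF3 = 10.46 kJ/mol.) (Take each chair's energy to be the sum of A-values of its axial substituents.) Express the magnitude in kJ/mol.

C1 and C2 have opposite parity, so for the cis isomer the two substituents are one axial and one equatorial in each chair.
Chair I (isopropyl axial, trifluoromethyl equatorial): E = 9.16 kJ/mol.
Chair II (isopropyl equatorial, trifluoromethyl axial): E = 10.46 kJ/mol.
ΔE = 10.46 − 9.16 = 1.30 kJ/mol; chair I is more stable.

1.30 kJ/mol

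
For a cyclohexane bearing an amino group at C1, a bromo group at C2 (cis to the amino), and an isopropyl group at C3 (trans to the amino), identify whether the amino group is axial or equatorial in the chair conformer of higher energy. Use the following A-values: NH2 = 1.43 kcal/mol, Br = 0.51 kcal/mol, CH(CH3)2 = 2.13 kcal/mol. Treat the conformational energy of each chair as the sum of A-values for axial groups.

equatorial

Chair I (amino axial, bromo equatorial, isopropyl equatorial): E = 1.43 kcal/mol.
Chair II (amino equatorial, bromo axial, isopropyl axial): E = 2.64 kcal/mol.
Chair II is the less stable (higher-energy) conformer, and in that chair the amino group is equatorial.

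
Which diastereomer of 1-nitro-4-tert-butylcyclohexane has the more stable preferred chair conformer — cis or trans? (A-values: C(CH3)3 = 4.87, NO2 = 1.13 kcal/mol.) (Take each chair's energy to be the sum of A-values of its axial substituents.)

At 1,4 positions (parity opposite): cis → (a,e or e,a); trans → (e,e or a,a).
Best chair for cis: E = 1.13 kcal/mol; best chair for trans: E = 0.00 kcal/mol.
The trans isomer is lower by 1.13 kcal/mol.

trans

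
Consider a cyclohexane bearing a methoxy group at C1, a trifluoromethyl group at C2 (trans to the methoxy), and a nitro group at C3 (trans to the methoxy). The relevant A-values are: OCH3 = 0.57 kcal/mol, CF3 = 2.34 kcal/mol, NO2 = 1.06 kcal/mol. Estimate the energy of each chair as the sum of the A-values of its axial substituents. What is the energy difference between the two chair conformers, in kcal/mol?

1.85 kcal/mol

Chair I (methoxy axial, trifluoromethyl axial, nitro equatorial): E = 2.91 kcal/mol.
Chair II (methoxy equatorial, trifluoromethyl equatorial, nitro axial): E = 1.06 kcal/mol.
ΔE = 2.91 − 1.06 = 1.85 kcal/mol; chair II is more stable.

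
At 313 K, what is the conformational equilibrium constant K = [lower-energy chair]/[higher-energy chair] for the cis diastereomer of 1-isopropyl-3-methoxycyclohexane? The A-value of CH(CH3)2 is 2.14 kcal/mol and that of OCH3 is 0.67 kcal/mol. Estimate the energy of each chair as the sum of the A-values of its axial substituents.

K ≈ 91.7

C1 and C3 have the same parity, so for the cis isomer the two substituents are e,e in one chair and a,a in the other.
Chair I (isopropyl axial, methoxy axial): E = 2.81 kcal/mol; chair II (isopropyl equatorial, methoxy equatorial): E = 0.00 kcal/mol.
ΔG = 2.81 kcal/mol between the two chairs.
K = exp(ΔG/RT) with R = 1.987×10⁻³ kcal mol⁻¹ K⁻¹ and T = 313 K gives K ≈ 91.7.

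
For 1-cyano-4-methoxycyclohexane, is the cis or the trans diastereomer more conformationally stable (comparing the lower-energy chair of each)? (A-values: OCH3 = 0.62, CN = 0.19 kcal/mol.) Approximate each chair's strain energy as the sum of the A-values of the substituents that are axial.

trans

At 1,4 positions (parity opposite): cis → (a,e or e,a); trans → (e,e or a,a).
Best chair for cis: E = 0.19 kcal/mol; best chair for trans: E = 0.00 kcal/mol.
The trans isomer is lower by 0.19 kcal/mol.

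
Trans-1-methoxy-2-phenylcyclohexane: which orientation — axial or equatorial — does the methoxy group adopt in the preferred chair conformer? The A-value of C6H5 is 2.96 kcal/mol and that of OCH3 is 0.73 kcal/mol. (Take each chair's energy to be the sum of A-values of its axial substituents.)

equatorial

C1 and C2 have opposite parity, so for the trans isomer the two substituents are e,e in one chair and a,a in the other.
Chair I (phenyl axial, methoxy axial): E = 3.69 kcal/mol.
Chair II (phenyl equatorial, methoxy equatorial): E = 0.00 kcal/mol.
Chair II is the more stable (lower-energy) conformer, and in that chair the methoxy group is equatorial.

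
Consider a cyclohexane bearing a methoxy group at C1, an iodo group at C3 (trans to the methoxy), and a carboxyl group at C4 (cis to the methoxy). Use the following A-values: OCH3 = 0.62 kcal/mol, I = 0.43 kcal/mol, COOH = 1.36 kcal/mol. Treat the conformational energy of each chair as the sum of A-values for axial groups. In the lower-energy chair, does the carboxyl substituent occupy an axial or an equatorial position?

equatorial

Chair I (methoxy axial, iodo equatorial, carboxyl equatorial): E = 0.62 kcal/mol.
Chair II (methoxy equatorial, iodo axial, carboxyl axial): E = 1.79 kcal/mol.
Chair I is the more stable (lower-energy) conformer, and in that chair the carboxyl group is equatorial.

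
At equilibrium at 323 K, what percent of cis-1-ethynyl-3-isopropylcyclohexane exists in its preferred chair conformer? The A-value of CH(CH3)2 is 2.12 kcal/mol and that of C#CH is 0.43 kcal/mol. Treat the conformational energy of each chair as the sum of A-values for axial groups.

C1 and C3 have the same parity, so for the cis isomer the two substituents are e,e in one chair and a,a in the other.
Chair I (isopropyl axial, ethynyl axial): E = 2.55 kcal/mol; chair II (isopropyl equatorial, ethynyl equatorial): E = 0.00 kcal/mol.
ΔG = 2.55 kcal/mol between the two chairs.
K = exp(ΔG/RT) with R = 1.987×10⁻³ kcal mol⁻¹ K⁻¹ and T = 323 K gives K ≈ 53.2.
Fraction in the lower-energy chair = K/(K+1) = 98.2%.

98.2%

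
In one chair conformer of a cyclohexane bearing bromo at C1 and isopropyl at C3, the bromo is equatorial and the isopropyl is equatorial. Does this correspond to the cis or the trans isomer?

cis

C1 and C3 have the same parity, so their axial bonds point in the same direction.
With same-parity carbons, two substituents on the same face are both axial or both equatorial; opposite faces give one of each.
Here the groups are equatorial/equatorial → same face → cis.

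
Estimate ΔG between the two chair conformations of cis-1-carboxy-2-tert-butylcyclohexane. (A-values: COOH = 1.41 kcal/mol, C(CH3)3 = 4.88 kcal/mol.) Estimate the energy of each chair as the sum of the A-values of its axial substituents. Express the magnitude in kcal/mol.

3.47 kcal/mol

C1 and C2 have opposite parity, so for the cis isomer the two substituents are one axial and one equatorial in each chair.
Chair I (carboxyl axial, tert-butyl equatorial): E = 1.41 kcal/mol.
Chair II (carboxyl equatorial, tert-butyl axial): E = 4.88 kcal/mol.
ΔE = 4.88 − 1.41 = 3.47 kcal/mol; chair I is more stable.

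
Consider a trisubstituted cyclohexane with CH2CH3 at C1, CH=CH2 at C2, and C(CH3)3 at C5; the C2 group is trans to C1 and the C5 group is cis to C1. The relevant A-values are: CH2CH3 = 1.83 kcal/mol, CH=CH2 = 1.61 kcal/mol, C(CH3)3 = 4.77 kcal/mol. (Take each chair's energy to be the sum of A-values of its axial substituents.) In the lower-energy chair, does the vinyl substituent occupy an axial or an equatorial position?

Chair I (ethyl axial, vinyl axial, tert-butyl axial): E = 8.21 kcal/mol.
Chair II (ethyl equatorial, vinyl equatorial, tert-butyl equatorial): E = 0.00 kcal/mol.
Chair II is the more stable (lower-energy) conformer, and in that chair the vinyl group is equatorial.

equatorial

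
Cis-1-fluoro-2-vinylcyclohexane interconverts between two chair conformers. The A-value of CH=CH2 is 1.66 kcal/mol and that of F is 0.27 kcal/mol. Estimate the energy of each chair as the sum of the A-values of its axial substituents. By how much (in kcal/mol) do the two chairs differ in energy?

C1 and C2 have opposite parity, so for the cis isomer the two substituents are one axial and one equatorial in each chair.
Chair I (vinyl axial, fluoro equatorial): E = 1.66 kcal/mol.
Chair II (vinyl equatorial, fluoro axial): E = 0.27 kcal/mol.
ΔE = 1.66 − 0.27 = 1.39 kcal/mol; chair II is more stable.

1.39 kcal/mol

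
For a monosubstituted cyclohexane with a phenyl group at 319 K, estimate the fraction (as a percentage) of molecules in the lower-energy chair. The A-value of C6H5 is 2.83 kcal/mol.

One chair has the phenyl group axial (E = 2.83 kcal/mol) and the other has it equatorial (E = 0).
ΔG = 2.83 kcal/mol between the two chairs.
K = exp(ΔG/RT) with R = 1.987×10⁻³ kcal mol⁻¹ K⁻¹ and T = 319 K gives K ≈ 86.9.
Fraction in the lower-energy chair = K/(K+1) = 98.9%.

98.9%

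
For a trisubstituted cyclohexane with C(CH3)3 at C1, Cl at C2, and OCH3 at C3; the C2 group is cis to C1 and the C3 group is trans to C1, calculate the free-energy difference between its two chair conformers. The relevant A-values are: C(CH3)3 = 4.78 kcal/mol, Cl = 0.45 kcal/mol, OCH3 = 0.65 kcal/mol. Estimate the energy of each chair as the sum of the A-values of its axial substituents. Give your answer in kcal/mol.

Chair I (tert-butyl axial, chloro equatorial, methoxy equatorial): E = 4.78 kcal/mol.
Chair II (tert-butyl equatorial, chloro axial, methoxy axial): E = 1.10 kcal/mol.
ΔE = 4.78 − 1.10 = 3.68 kcal/mol; chair II is more stable.

3.68 kcal/mol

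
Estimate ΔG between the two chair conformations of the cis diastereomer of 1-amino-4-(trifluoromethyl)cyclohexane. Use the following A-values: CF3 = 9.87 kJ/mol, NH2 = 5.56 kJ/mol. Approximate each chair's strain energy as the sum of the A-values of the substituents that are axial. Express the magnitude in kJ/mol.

C1 and C4 have opposite parity, so for the cis isomer the two substituents are one axial and one equatorial in each chair.
Chair I (trifluoromethyl axial, amino equatorial): E = 9.87 kJ/mol.
Chair II (trifluoromethyl equatorial, amino axial): E = 5.56 kJ/mol.
ΔE = 9.87 − 5.56 = 4.31 kJ/mol; chair II is more stable.

4.31 kJ/mol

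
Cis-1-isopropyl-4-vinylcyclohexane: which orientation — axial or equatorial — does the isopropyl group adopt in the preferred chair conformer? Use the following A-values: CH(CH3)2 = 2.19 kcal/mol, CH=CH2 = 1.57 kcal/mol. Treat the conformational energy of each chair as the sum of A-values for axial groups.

equatorial

C1 and C4 have opposite parity, so for the cis isomer the two substituents are one axial and one equatorial in each chair.
Chair I (isopropyl axial, vinyl equatorial): E = 2.19 kcal/mol.
Chair II (isopropyl equatorial, vinyl axial): E = 1.57 kcal/mol.
Chair II is the more stable (lower-energy) conformer, and in that chair the isopropyl group is equatorial.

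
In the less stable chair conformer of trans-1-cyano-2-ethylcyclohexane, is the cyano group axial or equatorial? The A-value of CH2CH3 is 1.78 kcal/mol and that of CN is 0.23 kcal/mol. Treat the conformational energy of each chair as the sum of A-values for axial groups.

C1 and C2 have opposite parity, so for the trans isomer the two substituents are e,e in one chair and a,a in the other.
Chair I (ethyl axial, cyano axial): E = 2.01 kcal/mol.
Chair II (ethyl equatorial, cyano equatorial): E = 0.00 kcal/mol.
Chair I is the less stable (higher-energy) conformer, and in that chair the cyano group is axial.

axial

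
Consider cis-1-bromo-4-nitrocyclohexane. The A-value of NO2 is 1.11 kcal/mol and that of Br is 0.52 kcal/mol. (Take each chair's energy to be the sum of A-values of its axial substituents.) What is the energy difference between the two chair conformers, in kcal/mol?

C1 and C4 have opposite parity, so for the cis isomer the two substituents are one axial and one equatorial in each chair.
Chair I (nitro axial, bromo equatorial): E = 1.11 kcal/mol.
Chair II (nitro equatorial, bromo axial): E = 0.52 kcal/mol.
ΔE = 1.11 − 0.52 = 0.59 kcal/mol; chair II is more stable.

0.59 kcal/mol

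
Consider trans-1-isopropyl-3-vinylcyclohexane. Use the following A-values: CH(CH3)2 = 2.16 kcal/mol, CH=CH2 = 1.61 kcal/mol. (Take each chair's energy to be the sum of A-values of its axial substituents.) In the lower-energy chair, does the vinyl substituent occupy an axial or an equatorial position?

axial

C1 and C3 have the same parity, so for the trans isomer the two substituents are one axial and one equatorial in each chair.
Chair I (isopropyl axial, vinyl equatorial): E = 2.16 kcal/mol.
Chair II (isopropyl equatorial, vinyl axial): E = 1.61 kcal/mol.
Chair II is the more stable (lower-energy) conformer, and in that chair the vinyl group is axial.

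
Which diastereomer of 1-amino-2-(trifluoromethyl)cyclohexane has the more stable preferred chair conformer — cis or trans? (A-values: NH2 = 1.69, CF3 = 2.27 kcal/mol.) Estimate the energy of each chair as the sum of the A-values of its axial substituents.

trans

At 1,2 positions (parity opposite): cis → (a,e or e,a); trans → (e,e or a,a).
Best chair for cis: E = 1.69 kcal/mol; best chair for trans: E = 0.00 kcal/mol.
The trans isomer is lower by 1.69 kcal/mol.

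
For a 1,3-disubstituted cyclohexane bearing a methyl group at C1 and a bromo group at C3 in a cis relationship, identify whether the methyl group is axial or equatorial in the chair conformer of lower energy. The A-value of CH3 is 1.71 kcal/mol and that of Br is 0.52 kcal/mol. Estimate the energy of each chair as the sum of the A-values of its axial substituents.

equatorial

C1 and C3 have the same parity, so for the cis isomer the two substituents are e,e in one chair and a,a in the other.
Chair I (methyl axial, bromo axial): E = 2.23 kcal/mol.
Chair II (methyl equatorial, bromo equatorial): E = 0.00 kcal/mol.
Chair II is the more stable (lower-energy) conformer, and in that chair the methyl group is equatorial.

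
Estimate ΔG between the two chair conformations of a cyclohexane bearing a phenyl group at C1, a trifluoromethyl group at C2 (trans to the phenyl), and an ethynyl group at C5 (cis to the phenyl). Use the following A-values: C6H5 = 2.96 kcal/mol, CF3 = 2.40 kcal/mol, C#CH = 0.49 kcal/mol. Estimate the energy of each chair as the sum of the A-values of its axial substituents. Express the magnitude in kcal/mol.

5.85 kcal/mol

Chair I (phenyl axial, trifluoromethyl axial, ethynyl axial): E = 5.85 kcal/mol.
Chair II (phenyl equatorial, trifluoromethyl equatorial, ethynyl equatorial): E = 0.00 kcal/mol.
ΔE = 5.85 − 0.00 = 5.85 kcal/mol; chair II is more stable.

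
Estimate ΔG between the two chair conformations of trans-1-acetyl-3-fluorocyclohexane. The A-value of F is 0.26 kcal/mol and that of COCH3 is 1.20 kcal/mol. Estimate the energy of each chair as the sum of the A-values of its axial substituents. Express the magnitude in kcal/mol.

C1 and C3 have the same parity, so for the trans isomer the two substituents are one axial and one equatorial in each chair.
Chair I (fluoro axial, acetyl equatorial): E = 0.26 kcal/mol.
Chair II (fluoro equatorial, acetyl axial): E = 1.20 kcal/mol.
ΔE = 1.20 − 0.26 = 0.94 kcal/mol; chair I is more stable.

0.94 kcal/mol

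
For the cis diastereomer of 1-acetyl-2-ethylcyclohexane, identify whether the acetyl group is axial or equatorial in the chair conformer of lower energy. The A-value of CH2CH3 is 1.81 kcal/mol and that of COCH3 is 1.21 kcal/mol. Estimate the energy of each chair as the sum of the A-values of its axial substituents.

C1 and C2 have opposite parity, so for the cis isomer the two substituents are one axial and one equatorial in each chair.
Chair I (ethyl axial, acetyl equatorial): E = 1.81 kcal/mol.
Chair II (ethyl equatorial, acetyl axial): E = 1.21 kcal/mol.
Chair II is the more stable (lower-energy) conformer, and in that chair the acetyl group is axial.

axial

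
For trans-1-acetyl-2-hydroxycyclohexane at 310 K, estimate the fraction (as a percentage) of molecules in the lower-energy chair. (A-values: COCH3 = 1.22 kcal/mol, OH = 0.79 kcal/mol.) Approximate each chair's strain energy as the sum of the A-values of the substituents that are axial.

96.3%

C1 and C2 have opposite parity, so for the trans isomer the two substituents are e,e in one chair and a,a in the other.
Chair I (acetyl axial, hydroxyl axial): E = 2.01 kcal/mol; chair II (acetyl equatorial, hydroxyl equatorial): E = 0.00 kcal/mol.
ΔG = 2.01 kcal/mol between the two chairs.
K = exp(ΔG/RT) with R = 1.987×10⁻³ kcal mol⁻¹ K⁻¹ and T = 310 K gives K ≈ 26.1.
Fraction in the lower-energy chair = K/(K+1) = 96.3%.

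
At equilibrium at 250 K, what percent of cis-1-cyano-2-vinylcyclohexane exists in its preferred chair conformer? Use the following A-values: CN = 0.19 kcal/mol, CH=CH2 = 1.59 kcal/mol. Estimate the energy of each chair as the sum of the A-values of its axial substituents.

94.4%

C1 and C2 have opposite parity, so for the cis isomer the two substituents are one axial and one equatorial in each chair.
Chair I (cyano axial, vinyl equatorial): E = 0.19 kcal/mol; chair II (cyano equatorial, vinyl axial): E = 1.59 kcal/mol.
ΔG = 1.40 kcal/mol between the two chairs.
K = exp(ΔG/RT) with R = 1.987×10⁻³ kcal mol⁻¹ K⁻¹ and T = 250 K gives K ≈ 16.7.
Fraction in the lower-energy chair = K/(K+1) = 94.4%.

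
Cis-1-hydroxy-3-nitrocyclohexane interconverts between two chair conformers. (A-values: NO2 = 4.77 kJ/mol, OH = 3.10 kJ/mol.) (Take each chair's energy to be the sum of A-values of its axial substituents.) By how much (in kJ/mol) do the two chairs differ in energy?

C1 and C3 have the same parity, so for the cis isomer the two substituents are e,e in one chair and a,a in the other.
Chair I (nitro axial, hydroxyl axial): E = 7.87 kJ/mol.
Chair II (nitro equatorial, hydroxyl equatorial): E = 0.00 kJ/mol.
ΔE = 7.87 − 0.00 = 7.87 kJ/mol; chair II is more stable.

7.87 kJ/mol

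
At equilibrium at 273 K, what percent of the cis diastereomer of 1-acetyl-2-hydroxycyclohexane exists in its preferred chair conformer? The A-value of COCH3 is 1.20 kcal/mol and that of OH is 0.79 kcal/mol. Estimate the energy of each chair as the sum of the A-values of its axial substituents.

C1 and C2 have opposite parity, so for the cis isomer the two substituents are one axial and one equatorial in each chair.
Chair I (acetyl axial, hydroxyl equatorial): E = 1.20 kcal/mol; chair II (acetyl equatorial, hydroxyl axial): E = 0.79 kcal/mol.
ΔG = 0.41 kcal/mol between the two chairs.
K = exp(ΔG/RT) with R = 1.987×10⁻³ kcal mol⁻¹ K⁻¹ and T = 273 K gives K ≈ 2.13.
Fraction in the lower-energy chair = K/(K+1) = 68.0%.

68.0%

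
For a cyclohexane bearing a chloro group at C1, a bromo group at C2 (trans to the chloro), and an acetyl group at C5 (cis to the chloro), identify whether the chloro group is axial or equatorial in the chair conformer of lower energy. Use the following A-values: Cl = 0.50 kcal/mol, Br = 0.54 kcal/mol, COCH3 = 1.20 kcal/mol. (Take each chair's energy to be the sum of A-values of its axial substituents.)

equatorial

Chair I (chloro axial, bromo axial, acetyl axial): E = 2.24 kcal/mol.
Chair II (chloro equatorial, bromo equatorial, acetyl equatorial): E = 0.00 kcal/mol.
Chair II is the more stable (lower-energy) conformer, and in that chair the chloro group is equatorial.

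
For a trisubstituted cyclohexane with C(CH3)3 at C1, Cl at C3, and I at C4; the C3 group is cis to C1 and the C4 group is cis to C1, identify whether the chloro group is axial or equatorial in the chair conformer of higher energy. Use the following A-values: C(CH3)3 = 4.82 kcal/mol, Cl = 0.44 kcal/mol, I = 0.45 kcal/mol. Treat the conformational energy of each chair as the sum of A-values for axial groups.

Chair I (tert-butyl axial, chloro axial, iodo equatorial): E = 5.26 kcal/mol.
Chair II (tert-butyl equatorial, chloro equatorial, iodo axial): E = 0.45 kcal/mol.
Chair I is the less stable (higher-energy) conformer, and in that chair the chloro group is axial.

axial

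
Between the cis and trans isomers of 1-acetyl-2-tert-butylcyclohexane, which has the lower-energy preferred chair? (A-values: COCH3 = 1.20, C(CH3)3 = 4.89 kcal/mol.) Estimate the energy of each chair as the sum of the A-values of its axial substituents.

At 1,2 positions (parity opposite): cis → (a,e or e,a); trans → (e,e or a,a).
Best chair for cis: E = 1.20 kcal/mol; best chair for trans: E = 0.00 kcal/mol.
The trans isomer is lower by 1.20 kcal/mol.

trans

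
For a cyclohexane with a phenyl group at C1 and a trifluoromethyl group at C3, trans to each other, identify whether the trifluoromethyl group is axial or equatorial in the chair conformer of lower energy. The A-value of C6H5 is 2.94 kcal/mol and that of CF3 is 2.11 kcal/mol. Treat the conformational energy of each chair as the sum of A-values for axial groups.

axial

C1 and C3 have the same parity, so for the trans isomer the two substituents are one axial and one equatorial in each chair.
Chair I (phenyl axial, trifluoromethyl equatorial): E = 2.94 kcal/mol.
Chair II (phenyl equatorial, trifluoromethyl axial): E = 2.11 kcal/mol.
Chair II is the more stable (lower-energy) conformer, and in that chair the trifluoromethyl group is axial.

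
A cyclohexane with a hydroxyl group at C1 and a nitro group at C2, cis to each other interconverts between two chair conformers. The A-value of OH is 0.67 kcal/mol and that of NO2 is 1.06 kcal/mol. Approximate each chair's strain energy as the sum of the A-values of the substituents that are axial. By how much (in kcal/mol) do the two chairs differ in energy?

0.39 kcal/mol

C1 and C2 have opposite parity, so for the cis isomer the two substituents are one axial and one equatorial in each chair.
Chair I (hydroxyl axial, nitro equatorial): E = 0.67 kcal/mol.
Chair II (hydroxyl equatorial, nitro axial): E = 1.06 kcal/mol.
ΔE = 1.06 − 0.67 = 0.39 kcal/mol; chair I is more stable.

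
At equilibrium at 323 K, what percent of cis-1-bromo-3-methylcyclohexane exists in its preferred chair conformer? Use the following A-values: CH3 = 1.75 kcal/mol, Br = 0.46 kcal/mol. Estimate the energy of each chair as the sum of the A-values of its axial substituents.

96.9%

C1 and C3 have the same parity, so for the cis isomer the two substituents are e,e in one chair and a,a in the other.
Chair I (methyl axial, bromo axial): E = 2.21 kcal/mol; chair II (methyl equatorial, bromo equatorial): E = 0.00 kcal/mol.
ΔG = 2.21 kcal/mol between the two chairs.
K = exp(ΔG/RT) with R = 1.987×10⁻³ kcal mol⁻¹ K⁻¹ and T = 323 K gives K ≈ 31.3.
Fraction in the lower-energy chair = K/(K+1) = 96.9%.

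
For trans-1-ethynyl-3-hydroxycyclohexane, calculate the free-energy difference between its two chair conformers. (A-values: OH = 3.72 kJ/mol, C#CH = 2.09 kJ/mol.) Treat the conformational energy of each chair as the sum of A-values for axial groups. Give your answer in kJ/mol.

C1 and C3 have the same parity, so for the trans isomer the two substituents are one axial and one equatorial in each chair.
Chair I (hydroxyl axial, ethynyl equatorial): E = 3.72 kJ/mol.
Chair II (hydroxyl equatorial, ethynyl axial): E = 2.09 kJ/mol.
ΔE = 3.72 − 2.09 = 1.63 kJ/mol; chair II is more stable.

1.63 kJ/mol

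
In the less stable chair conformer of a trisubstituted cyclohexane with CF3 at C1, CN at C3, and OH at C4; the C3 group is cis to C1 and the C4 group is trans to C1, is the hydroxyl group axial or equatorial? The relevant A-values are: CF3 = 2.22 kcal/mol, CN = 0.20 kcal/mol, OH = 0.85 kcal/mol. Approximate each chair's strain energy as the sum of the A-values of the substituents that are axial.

axial

Chair I (trifluoromethyl axial, cyano axial, hydroxyl axial): E = 3.27 kcal/mol.
Chair II (trifluoromethyl equatorial, cyano equatorial, hydroxyl equatorial): E = 0.00 kcal/mol.
Chair I is the less stable (higher-energy) conformer, and in that chair the hydroxyl group is axial.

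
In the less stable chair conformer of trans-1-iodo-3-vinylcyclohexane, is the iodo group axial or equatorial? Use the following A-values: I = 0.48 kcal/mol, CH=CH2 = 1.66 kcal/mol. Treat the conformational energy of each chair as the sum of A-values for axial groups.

equatorial

C1 and C3 have the same parity, so for the trans isomer the two substituents are one axial and one equatorial in each chair.
Chair I (iodo axial, vinyl equatorial): E = 0.48 kcal/mol.
Chair II (iodo equatorial, vinyl axial): E = 1.66 kcal/mol.
Chair II is the less stable (higher-energy) conformer, and in that chair the iodo group is equatorial.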